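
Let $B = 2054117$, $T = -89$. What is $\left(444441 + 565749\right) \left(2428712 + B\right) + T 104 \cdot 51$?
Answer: $4528508555454$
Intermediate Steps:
$\left(444441 + 565749\right) \left(2428712 + B\right) + T 104 \cdot 51 = \left(444441 + 565749\right) \left(2428712 + 2054117\right) + \left(-89\right) 104 \cdot 51 = 1010190 \cdot 4482829 - 472056 = 4528509027510 - 472056 = 4528508555454$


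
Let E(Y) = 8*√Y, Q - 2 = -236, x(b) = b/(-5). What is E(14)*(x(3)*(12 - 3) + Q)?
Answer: -9576*√14/5 ≈ -7166.0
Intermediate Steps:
x(b) = -b/5 (x(b) = b*(-⅕) = -b/5)
Q = -234 (Q = 2 - 236 = -234)
E(14)*(x(3)*(12 - 3) + Q) = (8*√14)*((-⅕*3)*(12 - 3) - 234) = (8*√14)*(-⅗*9 - 234) = (8*√14)*(-27/5 - 234) = (8*√14)*(-1197/5) = -9576*√14/5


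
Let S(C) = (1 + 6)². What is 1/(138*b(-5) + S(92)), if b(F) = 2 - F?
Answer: 1/1015 ≈ 0.00098522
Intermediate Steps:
S(C) = 49 (S(C) = 7² = 49)
1/(138*b(-5) + S(92)) = 1/(138*(2 - 1*(-5)) + 49) = 1/(138*(2 + 5) + 49) = 1/(138*7 + 49) = 1/(966 + 49) = 1/1015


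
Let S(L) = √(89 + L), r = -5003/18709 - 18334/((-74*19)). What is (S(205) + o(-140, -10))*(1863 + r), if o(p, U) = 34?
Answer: 838812633030/13152427 + 172696718565*√6/13152427 ≈ 95939.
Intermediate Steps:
r = 167988294/13152427 (r = -5003*1/18709 - 18334/(-1406) = -5003/18709 - 18334*(-1/1406) = -5003/18709 + 9167/703 = 167988294/13152427 ≈ 12.772)
(S(205) + o(-140, -10))*(1863 + r) = (√(89 + 205) + 34)*(1863 + 167988294/13152427) = (√294 + 34)*(24670959795/13152427) = (7*√6 + 34)*(24670959795/13152427) = (34 + 7*√6)*(24670959795/13152427) = 838812633030/13152427 + 172696718565*√6/13152427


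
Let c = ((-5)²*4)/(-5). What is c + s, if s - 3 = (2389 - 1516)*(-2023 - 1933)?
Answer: -3453605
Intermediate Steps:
c = -20 (c = (25*4)*(-⅕) = 100*(-⅕) = -20)
s = -3453585 (s = 3 + (2389 - 1516)*(-2023 - 1933) = 3 + 873*(-3956) = 3 - 3453588 = -3453585)
c + s = -20 - 3453585 = -3453605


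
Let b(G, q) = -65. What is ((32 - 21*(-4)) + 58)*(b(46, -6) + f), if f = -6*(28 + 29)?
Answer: -70818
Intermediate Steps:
f = -342 (f = -6*57 = -342)
((32 - 21*(-4)) + 58)*(b(46, -6) + f) = ((32 - 21*(-4)) + 58)*(-65 - 342) = ((32 + 84) + 58)*(-407) = (116 + 58)*(-407) = 174*(-407) = -70818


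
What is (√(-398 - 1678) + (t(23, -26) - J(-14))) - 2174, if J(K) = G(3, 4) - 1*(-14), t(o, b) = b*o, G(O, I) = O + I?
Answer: -2793 + 2*I*√519 ≈ -2793.0 + 45.563*I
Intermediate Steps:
G(O, I) = I + O
J(K) = 21 (J(K) = (4 + 3) - 1*(-14) = 7 + 14 = 21)
(√(-398 - 1678) + (t(23, -26) - J(-14))) - 2174 = (√(-398 - 1678) + (-26*23 - 1*21)) - 2174 = (√(-2076) + (-598 - 21)) - 2174 = (2*I*√519 - 619) - 2174 = (-619 + 2*I*√519) - 2174 = -2793 + 2*I*√519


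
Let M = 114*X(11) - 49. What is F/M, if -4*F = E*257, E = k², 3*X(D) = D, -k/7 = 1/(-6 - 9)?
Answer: -12593/332100 ≈ -0.037919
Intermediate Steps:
k = 7/15 (k = -7/(-6 - 9) = -7/(-15) = -7*(-1/15) = 7/15 ≈ 0.46667)
X(D) = D/3
M = 369 (M = 114*((⅓)*11) - 49 = 114*(11/3) - 49 = 418 - 49 = 369)
E = 49/225 (E = (7/15)² = 49/225 ≈ 0.21778)
F = -12593/900 (F = -49*257/900 = -¼*12593/225 = -12593/900 ≈ -13.992)
F/M = -12593/900/369 = -12593/900*1/369 = -12593/332100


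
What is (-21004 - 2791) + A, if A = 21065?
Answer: -2730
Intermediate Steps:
(-21004 - 2791) + A = (-21004 - 2791) + 21065 = -23795 + 21065 = -2730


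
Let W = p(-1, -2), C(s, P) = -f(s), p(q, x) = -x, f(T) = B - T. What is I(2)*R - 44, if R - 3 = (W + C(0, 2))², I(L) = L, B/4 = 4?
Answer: 354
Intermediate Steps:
B = 16 (B = 4*4 = 16)
f(T) = 16 - T
C(s, P) = -16 + s (C(s, P) = -(16 - s) = -16 + s)
W = 2 (W = -1*(-2) = 2)
R = 199 (R = 3 + (2 + (-16 + 0))² = 3 + (2 - 16)² = 3 + (-14)² = 3 + 196 = 199)
I(2)*R - 44 = 2*199 - 44 = 398 - 44 = 354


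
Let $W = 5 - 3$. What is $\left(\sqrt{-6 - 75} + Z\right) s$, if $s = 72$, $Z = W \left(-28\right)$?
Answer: $-4032 + 648 i \approx -4032.0 + 648.0 i$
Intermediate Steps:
$W = 2$
$Z = -56$ ($Z = 2 \left(-28\right) = -56$)
$\left(\sqrt{-6 - 75} + Z\right) s = \left(\sqrt{-6 - 75} - 56\right) 72 = \left(\sqrt{-81} - 56\right) 72 = \left(9 i - 56\right) 72 = \left(-56 + 9 i\right) 72 = -4032 + 648 i$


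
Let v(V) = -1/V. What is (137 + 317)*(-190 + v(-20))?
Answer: -862373/10 ≈ -86237.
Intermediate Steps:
(137 + 317)*(-190 + v(-20)) = (137 + 317)*(-190 - 1/(-20)) = 454*(-190 - 1*(-1/20)) = 454*(-190 + 1/20) = 454*(-3799/20) = -862373/10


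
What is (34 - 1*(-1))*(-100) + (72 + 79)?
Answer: -3349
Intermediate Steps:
(34 - 1*(-1))*(-100) + (72 + 79) = (34 + 1)*(-100) + 151 = 35*(-100) + 151 = -3500 + 151 = -3349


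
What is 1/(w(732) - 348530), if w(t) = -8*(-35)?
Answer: -1/348250 ≈ -2.8715e-6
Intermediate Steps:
w(t) = 280
1/(w(732) - 348530) = 1/(280 - 348530) = 1/(-348250) = -1/348250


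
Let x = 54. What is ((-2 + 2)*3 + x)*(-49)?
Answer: -2646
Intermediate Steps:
((-2 + 2)*3 + x)*(-49) = ((-2 + 2)*3 + 54)*(-49) = (0*3 + 54)*(-49) = (0 + 54)*(-49) = 54*(-49) = -2646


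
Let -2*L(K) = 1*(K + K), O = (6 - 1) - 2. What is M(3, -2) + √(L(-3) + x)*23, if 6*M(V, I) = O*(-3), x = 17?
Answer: -3/2 + 46*√5 ≈ 101.36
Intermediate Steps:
O = 3 (O = 5 - 2 = 3)
L(K) = -K (L(K) = -(K + K)/2 = -2*K/2 = -K)
M(V, I) = -3/2 (M(V, I) = (3*(-3))/6 = (⅙)*(-9) = -3/2)
M(3, -2) + √(L(-3) + x)*23 = -3/2 + √(-1*(-3) + 17)*23 = -3/2 + √(3 + 17)*23 = -3/2 + √20*23 = -3/2 + (2*√5)*23 = -3/2 + 46*√5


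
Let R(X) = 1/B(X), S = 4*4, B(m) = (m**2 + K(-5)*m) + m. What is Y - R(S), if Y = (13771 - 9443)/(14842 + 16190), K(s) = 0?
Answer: 143273/1055088 ≈ 0.13579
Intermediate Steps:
Y = 541/3879 (Y = 4328/31032 = 4328*(1/31032) = 541/3879 ≈ 0.13947)
B(m) = m + m**2 (B(m) = (m**2 + 0*m) + m = (m**2 + 0) + m = m**2 + m = m + m**2)
S = 16
R(X) = 1/(X*(1 + X))
Y - R(S) = 541/3879 - 1/(16*(1 + 16)) = 541/3879 - 1/(16*17) = 541/3879 - 1*1/272 = 541/3879 - 1/272 = 143273/1055088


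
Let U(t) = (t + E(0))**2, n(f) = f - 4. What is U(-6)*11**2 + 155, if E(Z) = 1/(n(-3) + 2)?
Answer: 120156/25 ≈ 4806.2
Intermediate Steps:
n(f) = -4 + f
E(Z) = -1/5 (E(Z) = 1/((-4 - 3) + 2) = 1/(-7 + 2) = 1/(-5) = -1/5)
U(t) = (-1/5 + t)**2 (U(t) = (t - 1/5)**2 = (-1/5 + t)**2)
U(-6)*11**2 + 155 = ((-1 + 5*(-6))**2/25)*11**2 + 155 = ((-1 - 30)**2/25)*121 + 155 = ((1/25)*(-31)**2)*121 + 155 = ((1/25)*961)*121 + 155 = (961/25)*121 + 155 = 116281/25 + 155 = 120156/25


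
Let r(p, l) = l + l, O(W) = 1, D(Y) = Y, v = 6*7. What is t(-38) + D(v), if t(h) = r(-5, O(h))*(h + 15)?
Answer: -4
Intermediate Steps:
v = 42
r(p, l) = 2*l
t(h) = 30 + 2*h (t(h) = (2*1)*(h + 15) = 2*(15 + h) = 30 + 2*h)
t(-38) + D(v) = (30 + 2*(-38)) + 42 = (30 - 76) + 42 = -46 + 42 = -4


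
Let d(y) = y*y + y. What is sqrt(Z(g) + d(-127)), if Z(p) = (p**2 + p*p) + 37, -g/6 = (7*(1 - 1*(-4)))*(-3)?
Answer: sqrt(809839) ≈ 899.91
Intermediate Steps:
d(y) = y + y**2 (d(y) = y**2 + y = y + y**2)
g = 630 (g = -6*7*(1 - 1*(-4))*(-3) = -6*7*(1 + 4)*(-3) = -6*7*5*(-3) = -210*(-3) = -6*(-105) = 630)
Z(p) = 37 + 2*p**2 (Z(p) = (p**2 + p**2) + 37 = 2*p**2 + 37 = 37 + 2*p**2)
sqrt(Z(g) + d(-127)) = sqrt((37 + 2*630**2) - 127*(1 - 127)) = sqrt((37 + 2*396900) - 127*(-126)) = sqrt((37 + 793800) + 16002) = sqrt(793837 + 16002) = sqrt(809839)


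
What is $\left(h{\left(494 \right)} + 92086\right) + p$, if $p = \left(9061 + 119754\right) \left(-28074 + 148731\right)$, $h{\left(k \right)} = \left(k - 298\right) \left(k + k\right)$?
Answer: $15542717189$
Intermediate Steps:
$h{\left(k \right)} = 2 k \left(-298 + k\right)$ ($h{\left(k \right)} = \left(-298 + k\right) 2 k = 2 k \left(-298 + k\right)$)
$p = 15542431455$ ($p = 128815 \cdot 120657 = 15542431455$)
$\left(h{\left(494 \right)} + 92086\right) + p = \left(2 \cdot 494 \left(-298 + 494\right) + 92086\right) + 15542431455 = \left(2 \cdot 494 \cdot 196 + 92086\right) + 15542431455 = \left(193648 + 92086\right) + 15542431455 = 285734 + 15542431455 = 15542717189$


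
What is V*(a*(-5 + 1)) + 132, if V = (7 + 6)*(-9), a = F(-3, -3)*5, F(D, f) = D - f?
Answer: 132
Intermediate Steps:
a = 0 (a = (-3 - 1*(-3))*5 = (-3 + 3)*5 = 0*5 = 0)
V = -117 (V = 13*(-9) = -117)
V*(a*(-5 + 1)) + 132 = -0*(-5 + 1) + 132 = -0*(-4) + 132 = -117*0 + 132 = 0 + 132 = 132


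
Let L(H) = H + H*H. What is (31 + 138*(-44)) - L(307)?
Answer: -100597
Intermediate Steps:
L(H) = H + H**2
(31 + 138*(-44)) - L(307) = (31 + 138*(-44)) - 307*(1 + 307) = (31 - 6072) - 307*308 = -6041 - 1*94556 = -6041 - 94556 = -100597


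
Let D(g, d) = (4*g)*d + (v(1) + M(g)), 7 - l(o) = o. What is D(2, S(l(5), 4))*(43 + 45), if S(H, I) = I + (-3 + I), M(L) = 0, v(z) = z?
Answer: 3608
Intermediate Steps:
l(o) = 7 - o
S(H, I) = -3 + 2*I
D(g, d) = 1 + 4*d*g (D(g, d) = (4*g)*d + (1 + 0) = 4*d*g + 1 = 1 + 4*d*g)
D(2, S(l(5), 4))*(43 + 45) = (1 + 4*(-3 + 2*4)*2)*(43 + 45) = (1 + 4*(-3 + 8)*2)*88 = (1 + 4*5*2)*88 = (1 + 40)*88 = 41*88 = 3608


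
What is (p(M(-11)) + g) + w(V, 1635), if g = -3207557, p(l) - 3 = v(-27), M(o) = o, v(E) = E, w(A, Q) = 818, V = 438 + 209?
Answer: -3206763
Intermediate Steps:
V = 647
p(l) = -24 (p(l) = 3 - 27 = -24)
(p(M(-11)) + g) + w(V, 1635) = (-24 - 3207557) + 818 = -3207581 + 818 = -3206763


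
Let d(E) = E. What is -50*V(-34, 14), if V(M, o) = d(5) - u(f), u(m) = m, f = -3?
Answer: -400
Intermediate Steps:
V(M, o) = 8 (V(M, o) = 5 - 1*(-3) = 5 + 3 = 8)
-50*V(-34, 14) = -50*8 = -400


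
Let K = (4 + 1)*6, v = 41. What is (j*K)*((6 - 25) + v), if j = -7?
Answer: -4620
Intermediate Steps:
K = 30 (K = 5*6 = 30)
(j*K)*((6 - 25) + v) = (-7*30)*((6 - 25) + 41) = -210*(-19 + 41) = -210*22 = -4620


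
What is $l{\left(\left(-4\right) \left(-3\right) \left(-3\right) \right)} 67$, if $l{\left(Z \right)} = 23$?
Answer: $1541$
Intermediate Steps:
$l{\left(\left(-4\right) \left(-3\right) \left(-3\right) \right)} 67 = 23 \cdot 67 = 1541$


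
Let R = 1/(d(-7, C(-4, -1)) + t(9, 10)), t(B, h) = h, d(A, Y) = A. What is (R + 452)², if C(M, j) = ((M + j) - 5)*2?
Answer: 1841449/9 ≈ 2.0461e+5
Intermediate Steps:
C(M, j) = -10 + 2*M + 2*j (C(M, j) = (-5 + M + j)*2 = -10 + 2*M + 2*j)
R = ⅓ (R = 1/(-7 + 10) = 1/3 = ⅓ ≈ 0.33333)
(R + 452)² = (⅓ + 452)² = (1357/3)² = 1841449/9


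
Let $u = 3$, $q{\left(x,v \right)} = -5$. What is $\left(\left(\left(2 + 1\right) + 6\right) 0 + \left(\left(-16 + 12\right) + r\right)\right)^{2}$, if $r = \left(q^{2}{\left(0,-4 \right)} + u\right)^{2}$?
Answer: $608400$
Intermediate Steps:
$r = 784$ ($r = \left(\left(-5\right)^{2} + 3\right)^{2} = \left(25 + 3\right)^{2} = 28^{2} = 784$)
$\left(\left(\left(2 + 1\right) + 6\right) 0 + \left(\left(-16 + 12\right) + r\right)\right)^{2} = \left(\left(\left(2 + 1\right) + 6\right) 0 + \left(\left(-16 + 12\right) + 784\right)\right)^{2} = \left(\left(3 + 6\right) 0 + \left(-4 + 784\right)\right)^{2} = \left(9 \cdot 0 + 780\right)^{2} = \left(0 + 780\right)^{2} = 780^{2} = 608400$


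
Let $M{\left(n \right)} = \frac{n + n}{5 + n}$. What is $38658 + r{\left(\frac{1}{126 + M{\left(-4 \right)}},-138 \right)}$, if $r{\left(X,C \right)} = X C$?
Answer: $\frac{2280753}{59} \approx 38657.0$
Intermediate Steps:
$M{\left(n \right)} = \frac{2 n}{5 + n}$
$r{\left(X,C \right)} = C X$
$38658 + r{\left(\frac{1}{126 + M{\left(-4 \right)}},-138 \right)} = 38658 - \frac{138}{126 + 2 \left(-4\right) \frac{1}{5 - 4}} = 38658 - \frac{138}{126 + 2 \left(-4\right) 1^{-1}} = 38658 - \frac{138}{126 + 2 \left(-4\right) 1} = 38658 - \frac{138}{126 - 8} = 38658 - \frac{138}{118} = 38658 - \frac{69}{59} = \frac{2280753}{59}$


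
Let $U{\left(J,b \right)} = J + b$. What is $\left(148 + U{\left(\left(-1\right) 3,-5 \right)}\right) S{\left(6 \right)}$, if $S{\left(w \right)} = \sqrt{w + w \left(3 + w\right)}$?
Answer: $280 \sqrt{15} \approx 1084.4$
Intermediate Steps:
$\left(148 + U{\left(\left(-1\right) 3,-5 \right)}\right) S{\left(6 \right)} = \left(148 - 8\right) \sqrt{6 \left(4 + 6\right)} = \left(148 - 8\right) \sqrt{6 \cdot 10} = \left(148 - 8\right) \sqrt{60} = 140 \cdot 2 \sqrt{15} = 280 \sqrt{15}$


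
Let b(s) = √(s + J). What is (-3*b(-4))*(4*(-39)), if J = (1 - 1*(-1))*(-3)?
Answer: 468*I*√10 ≈ 1479.9*I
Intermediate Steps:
J = -6 (J = (1 + 1)*(-3) = 2*(-3) = -6)
b(s) = √(-6 + s) (b(s) = √(s - 6) = √(-6 + s))
(-3*b(-4))*(4*(-39)) = (-3*√(-6 - 4))*(4*(-39)) = -3*I*√10*(-156) = 468*I*√10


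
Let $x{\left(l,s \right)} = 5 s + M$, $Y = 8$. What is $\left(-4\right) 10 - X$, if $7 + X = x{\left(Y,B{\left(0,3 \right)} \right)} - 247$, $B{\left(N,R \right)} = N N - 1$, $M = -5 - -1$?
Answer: $223$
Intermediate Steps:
$M = -4$ ($M = -5 + 1 = -4$)
$B{\left(N,R \right)} = -1 + N^{2}$ ($B{\left(N,R \right)} = N^{2} - 1 = -1 + N^{2}$)
$x{\left(l,s \right)} = -4 + 5 s$ ($x{\left(l,s \right)} = 5 s - 4 = -4 + 5 s$)
$X = -263$ ($X = -7 + \left(\left(-4 + 5 \left(-1 + 0^{2}\right)\right) - 247\right) = -7 - \left(251 - 5 \left(-1 + 0\right)\right) = -7 + \left(\left(-4 + 5 \left(-1\right)\right) - 247\right) = -7 - 256 = -263$)
$\left(-4\right) 10 - X = \left(-4\right) 10 - -263 = -40 + 263 = 223$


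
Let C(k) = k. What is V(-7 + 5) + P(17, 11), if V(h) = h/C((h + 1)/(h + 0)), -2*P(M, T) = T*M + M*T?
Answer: -191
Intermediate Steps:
P(M, T) = -M*T (P(M, T) = -(T*M + M*T)/2 = -(M*T + M*T)/2 = -M*T)
V(h) = h**2/(1 + h) (V(h) = h/(((h + 1)/(h + 0))) = h/(((1 + h)/h)) = h*(h/(1 + h)) = h**2/(1 + h))
V(-7 + 5) + P(17, 11) = (-7 + 5)**2/(1 + (-7 + 5)) - 1*17*11 = (-2)**2/(1 - 2) - 187 = 4/(-1) - 187 = 4*(-1) - 187 = -4 - 187 = -191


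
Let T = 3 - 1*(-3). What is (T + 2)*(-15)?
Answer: -120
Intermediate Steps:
T = 6 (T = 3 + 3 = 6)
(T + 2)*(-15) = (6 + 2)*(-15) = 8*(-15) = -120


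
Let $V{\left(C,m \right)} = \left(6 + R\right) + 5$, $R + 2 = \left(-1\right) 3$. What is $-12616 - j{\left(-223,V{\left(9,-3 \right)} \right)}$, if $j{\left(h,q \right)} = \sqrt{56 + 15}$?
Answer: $-12616 - \sqrt{71} \approx -12624.0$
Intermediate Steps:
$R = -5$ ($R = -2 - 3 = -5$)
$V{\left(C,m \right)} = 6$ ($V{\left(C,m \right)} = \left(6 - 5\right) + 5 = 1 + 5 = 6$)
$j{\left(h,q \right)} = \sqrt{71}$
$-12616 - j{\left(-223,V{\left(9,-3 \right)} \right)} = -12616 - \sqrt{71}$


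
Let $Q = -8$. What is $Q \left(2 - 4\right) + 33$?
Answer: $49$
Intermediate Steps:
$Q \left(2 - 4\right) + 33 = - 8 \left(2 - 4\right) + 33 = \left(-8\right) \left(-2\right) + 33 = 16 + 33 = 49$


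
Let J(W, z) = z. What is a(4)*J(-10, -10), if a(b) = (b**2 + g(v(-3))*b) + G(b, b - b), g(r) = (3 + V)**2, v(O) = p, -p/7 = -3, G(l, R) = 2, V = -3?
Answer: -180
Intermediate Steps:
p = 21 (p = -7*(-3) = 21)
v(O) = 21
g(r) = 0 (g(r) = (3 - 3)**2 = 0**2 = 0)
a(b) = 2 + b**2 (a(b) = (b**2 + 0*b) + 2 = (b**2 + 0) + 2 = b**2 + 2 = 2 + b**2)
a(4)*J(-10, -10) = (2 + 4**2)*(-10) = (2 + 16)*(-10) = 18*(-10) = -180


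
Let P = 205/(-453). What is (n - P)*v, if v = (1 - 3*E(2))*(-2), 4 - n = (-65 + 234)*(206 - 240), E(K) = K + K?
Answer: 57309010/453 ≈ 1.2651e+5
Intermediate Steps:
E(K) = 2*K
n = 5750 (n = 4 - (-65 + 234)*(206 - 240) = 4 - 169*(-34) = 4 - 1*(-5746) = 4 + 5746 = 5750)
P = -205/453 (P = 205*(-1/453) = -205/453 ≈ -0.45254)
v = 22 (v = (1 - 6*2)*(-2) = (1 - 3*4)*(-2) = (1 - 12)*(-2) = -11*(-2) = 22)
(n - P)*v = (5750 - 1*(-205/453))*22 = (5750 + 205/453)*22 = (2604955/453)*22 = 57309010/453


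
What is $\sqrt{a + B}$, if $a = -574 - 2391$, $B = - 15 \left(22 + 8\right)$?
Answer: $i \sqrt{3415} \approx 58.438 i$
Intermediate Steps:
$B = -450$ ($B = \left(-15\right) 30 = -450$)
$a = -2965$ ($a = -574 - 2391 = -2965$)
$\sqrt{a + B} = \sqrt{-2965 - 450} = \sqrt{-3415} = i \sqrt{3415}$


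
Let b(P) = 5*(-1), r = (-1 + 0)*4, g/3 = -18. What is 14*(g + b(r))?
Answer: -826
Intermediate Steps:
g = -54 (g = 3*(-18) = -54)
r = -4 (r = -1*4 = -4)
b(P) = -5
14*(g + b(r)) = 14*(-54 - 5) = 14*(-59) = -826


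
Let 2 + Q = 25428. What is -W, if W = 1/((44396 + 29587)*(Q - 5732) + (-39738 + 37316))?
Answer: -1/1457018780 ≈ -6.8633e-10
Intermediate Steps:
Q = 25426 (Q = -2 + 25428 = 25426)
W = 1/1457018780 (W = 1/((44396 + 29587)*(25426 - 5732) + (-39738 + 37316)) = 1/(73983*19694 - 2422) = 1/(1457021202 - 2422) = 1/1457018780 ≈ 6.8633e-10)
-W = -1*1/1457018780 = -1/1457018780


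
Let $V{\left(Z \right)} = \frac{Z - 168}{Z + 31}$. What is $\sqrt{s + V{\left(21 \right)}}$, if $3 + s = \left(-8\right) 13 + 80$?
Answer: $\frac{i \sqrt{20163}}{26} \approx 5.4614 i$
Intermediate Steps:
$V{\left(Z \right)} = \frac{-168 + Z}{31 + Z}$
$s = -27$ ($s = -3 + \left(\left(-8\right) 13 + 80\right) = -3 + \left(-104 + 80\right) = -3 - 24 = -27$)
$\sqrt{s + V{\left(21 \right)}} = \sqrt{-27 + \frac{-168 + 21}{31 + 21}} = \sqrt{-27 + \frac{1}{52} \left(-147\right)} = \sqrt{-27 - \frac{147}{52}} = \sqrt{- \frac{1551}{52}} = \frac{i \sqrt{20163}}{26}$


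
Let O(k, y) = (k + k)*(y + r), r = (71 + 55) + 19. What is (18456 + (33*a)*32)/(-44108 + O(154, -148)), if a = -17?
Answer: -63/5629 ≈ -0.011192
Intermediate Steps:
r = 145 (r = 126 + 19 = 145)
O(k, y) = 2*k*(145 + y) (O(k, y) = (k + k)*(y + 145) = (2*k)*(145 + y) = 2*k*(145 + y))
(18456 + (33*a)*32)/(-44108 + O(154, -148)) = (18456 + (33*(-17))*32)/(-44108 + 2*154*(145 - 148)) = (18456 - 561*32)/(-44108 + 2*154*(-3)) = (18456 - 17952)/(-44108 - 924) = 504/(-45032) = 504*(-1/45032) = -63/5629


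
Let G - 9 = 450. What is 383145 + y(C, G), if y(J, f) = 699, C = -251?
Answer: 383844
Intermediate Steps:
G = 459 (G = 9 + 450 = 459)
383145 + y(C, G) = 383145 + 699 = 383844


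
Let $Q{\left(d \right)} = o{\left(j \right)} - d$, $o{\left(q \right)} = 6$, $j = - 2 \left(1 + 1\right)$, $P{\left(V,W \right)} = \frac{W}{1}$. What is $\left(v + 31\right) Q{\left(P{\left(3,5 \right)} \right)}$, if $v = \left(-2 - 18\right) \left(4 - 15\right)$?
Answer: $251$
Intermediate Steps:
$P{\left(V,W \right)} = W$ ($P{\left(V,W \right)} = W 1 = W$)
$j = -4$ ($j = \left(-2\right) 2 = -4$)
$v = 220$ ($v = \left(-20\right) \left(-11\right) = 220$)
$Q{\left(d \right)} = 6 - d$
$\left(v + 31\right) Q{\left(P{\left(3,5 \right)} \right)} = \left(220 + 31\right) \left(6 - 5\right) = 251 \left(6 - 5\right) = 251 \cdot 1 = 251$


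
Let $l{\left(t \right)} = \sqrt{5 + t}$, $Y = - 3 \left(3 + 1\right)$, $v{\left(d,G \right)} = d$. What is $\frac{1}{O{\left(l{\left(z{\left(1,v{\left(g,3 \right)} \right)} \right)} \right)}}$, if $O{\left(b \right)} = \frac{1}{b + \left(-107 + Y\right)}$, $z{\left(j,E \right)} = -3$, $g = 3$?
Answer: $-119 + \sqrt{2} \approx -117.59$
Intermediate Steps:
$Y = -12$ ($Y = \left(-3\right) 4 = -12$)
$O{\left(b \right)} = \frac{1}{-119 + b}$ ($O{\left(b \right)} = \frac{1}{b - 119} = \frac{1}{-119 + b}$)
$\frac{1}{O{\left(l{\left(z{\left(1,v{\left(g,3 \right)} \right)} \right)} \right)}} = \frac{1}{\frac{1}{-119 + \sqrt{5 - 3}}} = \frac{1}{\frac{1}{-119 + \sqrt{2}}} = -119 + \sqrt{2}$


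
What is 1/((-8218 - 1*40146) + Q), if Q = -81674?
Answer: -1/130038 ≈ -7.6901e-6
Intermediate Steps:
1/((-8218 - 1*40146) + Q) = 1/((-8218 - 1*40146) - 81674) = 1/((-8218 - 40146) - 81674) = 1/(-48364 - 81674) = 1/(-130038) = -1/130038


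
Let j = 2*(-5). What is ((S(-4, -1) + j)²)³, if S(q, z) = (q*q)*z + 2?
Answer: 191102976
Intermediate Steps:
S(q, z) = 2 + z*q² (S(q, z) = q²*z + 2 = z*q² + 2 = 2 + z*q²)
j = -10
((S(-4, -1) + j)²)³ = (((2 - 1*(-4)²) - 10)²)³ = (((2 - 1*16) - 10)²)³ = (((2 - 16) - 10)²)³ = ((-14 - 10)²)³ = ((-24)²)³ = 576³ = 191102976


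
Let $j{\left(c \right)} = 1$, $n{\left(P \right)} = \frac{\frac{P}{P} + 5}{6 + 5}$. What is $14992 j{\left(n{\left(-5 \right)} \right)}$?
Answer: $14992$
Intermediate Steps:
$n{\left(P \right)} = \frac{6}{11}$ ($n{\left(P \right)} = \frac{1 + 5}{11} = 6 \cdot \frac{1}{11} = \frac{6}{11}$)
$14992 j{\left(n{\left(-5 \right)} \right)} = 14992 \cdot 1 = 14992$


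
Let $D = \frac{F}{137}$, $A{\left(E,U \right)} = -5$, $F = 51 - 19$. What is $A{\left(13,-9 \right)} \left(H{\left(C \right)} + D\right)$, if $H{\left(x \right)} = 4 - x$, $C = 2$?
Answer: $- \frac{1530}{137} \approx -11.168$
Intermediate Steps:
$F = 32$ ($F = 51 - 19 = 32$)
$D = \frac{32}{137} \approx 0.23358$
$A{\left(13,-9 \right)} \left(H{\left(C \right)} + D\right) = - 5 \left(\left(4 - 2\right) + \frac{32}{137}\right) = - 5 \left(2 + \frac{32}{137}\right) = \left(-5\right) \frac{306}{137} = - \frac{1530}{137}$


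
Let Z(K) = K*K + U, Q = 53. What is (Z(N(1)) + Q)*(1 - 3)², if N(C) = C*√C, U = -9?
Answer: 180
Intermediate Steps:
N(C) = C^(3/2)
Z(K) = -9 + K² (Z(K) = K*K - 9 = K² - 9 = -9 + K²)
(Z(N(1)) + Q)*(1 - 3)² = ((-9 + (1^(3/2))²) + 53)*(1 - 3)² = ((-9 + 1²) + 53)*(-2)² = ((-9 + 1) + 53)*4 = (-8 + 53)*4 = 45*4 = 180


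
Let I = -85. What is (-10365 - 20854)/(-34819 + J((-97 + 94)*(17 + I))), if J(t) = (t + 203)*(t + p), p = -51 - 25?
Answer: -31219/17277 ≈ -1.8070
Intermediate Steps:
p = -76
J(t) = (-76 + t)*(203 + t) (J(t) = (t + 203)*(t - 76) = (203 + t)*(-76 + t) = (-76 + t)*(203 + t))
(-10365 - 20854)/(-34819 + J((-97 + 94)*(17 + I))) = (-10365 - 20854)/(-34819 + (-15428 + ((-97 + 94)*(17 - 85))² + 127*((-97 + 94)*(17 - 85)))) = -31219/(-34819 + (-15428 + (-3*(-68))² + 127*(-3*(-68)))) = -31219/(-34819 + (-15428 + 204² + 127*204)) = -31219/(-34819 + (-15428 + 41616 + 25908)) = -31219/(-34819 + 52096) = -31219/17277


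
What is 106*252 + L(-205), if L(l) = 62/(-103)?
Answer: 2751274/103 ≈ 26711.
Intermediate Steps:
L(l) = -62/103 (L(l) = 62*(-1/103) = -62/103)
106*252 + L(-205) = 106*252 - 62/103 = 26712 - 62/103 = 2751274/103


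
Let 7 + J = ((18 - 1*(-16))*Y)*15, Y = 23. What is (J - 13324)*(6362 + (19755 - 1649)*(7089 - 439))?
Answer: -192778430462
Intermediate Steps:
J = 11723 (J = -7 + ((18 - 1*(-16))*23)*15 = -7 + ((18 + 16)*23)*15 = -7 + (34*23)*15 = -7 + 782*15 = -7 + 11730 = 11723)
(J - 13324)*(6362 + (19755 - 1649)*(7089 - 439)) = (11723 - 13324)*(6362 + (19755 - 1649)*(7089 - 439)) = -1601*(6362 + 18106*6650) = -1601*(6362 + 120404900) = -1601*120411262 = -192778430462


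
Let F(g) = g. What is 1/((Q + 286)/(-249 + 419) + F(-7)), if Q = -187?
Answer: -170/1091 ≈ -0.15582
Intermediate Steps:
1/((Q + 286)/(-249 + 419) + F(-7)) = 1/((-187 + 286)/(-249 + 419) - 7) = 1/(99/170 - 7) = 1/(-1091/170) = -170/1091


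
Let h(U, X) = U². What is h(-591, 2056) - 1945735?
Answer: -1596454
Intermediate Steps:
h(-591, 2056) - 1945735 = (-591)² - 1945735 = 349281 - 1945735 = -1596454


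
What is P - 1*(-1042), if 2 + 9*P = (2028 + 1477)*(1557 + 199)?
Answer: 6164156/9 ≈ 6.8491e+5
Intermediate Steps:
P = 6154778/9 (P = -2/9 + ((2028 + 1477)*(1557 + 199))/9 = -2/9 + (3505*1756)/9 = -2/9 + (⅑)*6154780 = -2/9 + 6154780/9 = 6154778/9 ≈ 6.8386e+5)
P - 1*(-1042) = 6154778/9 - 1*(-1042) = 6154778/9 + 1042 = 6164156/9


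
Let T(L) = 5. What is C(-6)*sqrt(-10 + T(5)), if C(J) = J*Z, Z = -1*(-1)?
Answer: -6*I*sqrt(5) ≈ -13.416*I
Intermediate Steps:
Z = 1
C(J) = J (C(J) = J*1 = J)
C(-6)*sqrt(-10 + T(5)) = -6*sqrt(-10 + 5) = -6*I*sqrt(5)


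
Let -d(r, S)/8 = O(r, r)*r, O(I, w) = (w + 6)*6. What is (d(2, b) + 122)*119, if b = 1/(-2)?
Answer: -76874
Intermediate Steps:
b = -½ ≈ -0.50000
O(I, w) = 36 + 6*w (O(I, w) = (6 + w)*6 = 36 + 6*w)
d(r, S) = -8*r*(36 + 6*r) (d(r, S) = -8*(36 + 6*r)*r = -8*r*(36 + 6*r))
(d(2, b) + 122)*119 = (-48*2*(6 + 2) + 122)*119 = (-48*2*8 + 122)*119 = (-768 + 122)*119 = -646*119 = -76874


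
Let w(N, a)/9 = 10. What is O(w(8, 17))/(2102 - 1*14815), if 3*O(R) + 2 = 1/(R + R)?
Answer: 359/6865020 ≈ 5.2294e-5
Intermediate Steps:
w(N, a) = 90 (w(N, a) = 9*10 = 90)
O(R) = -2/3 + 1/(6*R) (O(R) = -2/3 + 1/(3*(R + R)) = -2/3 + 1/(3*((2*R))) = -2/3 + (1/(2*R))/3 = -2/3 + 1/(6*R))
O(w(8, 17))/(2102 - 1*14815) = ((1/6)*(1 - 4*90)/90)/(2102 - 1*14815) = ((1/6)*(1/90)*(1 - 360))/(2102 - 14815) = ((1/6)*(1/90)*(-359))/(-12713) = -359/540*(-1/12713) = 359/6865020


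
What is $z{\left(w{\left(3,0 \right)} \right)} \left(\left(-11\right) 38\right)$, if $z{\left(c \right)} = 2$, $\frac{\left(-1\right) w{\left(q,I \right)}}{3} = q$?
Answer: $-836$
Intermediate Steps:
$w{\left(q,I \right)} = - 3 q$
$z{\left(w{\left(3,0 \right)} \right)} \left(\left(-11\right) 38\right) = 2 \left(\left(-11\right) 38\right) = 2 \left(-418\right) = -836$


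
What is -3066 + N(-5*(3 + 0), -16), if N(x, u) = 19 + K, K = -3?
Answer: -3050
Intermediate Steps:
N(x, u) = 16 (N(x, u) = 19 - 3 = 16)
-3066 + N(-5*(3 + 0), -16) = -3066 + 16 = -3050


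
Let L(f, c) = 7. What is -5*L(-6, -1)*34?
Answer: -1190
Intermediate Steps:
-5*L(-6, -1)*34 = -5*7*34 = -35*34 = -1190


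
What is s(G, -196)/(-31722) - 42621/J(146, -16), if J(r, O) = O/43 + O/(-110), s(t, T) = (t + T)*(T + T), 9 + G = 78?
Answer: 1598754283453/8501496 ≈ 1.8806e+5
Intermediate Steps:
G = 69 (G = -9 + 78 = 69)
s(t, T) = 2*T*(T + t) (s(t, T) = (T + t)*(2*T) = 2*T*(T + t))
J(r, O) = 67*O/4730 (J(r, O) = O*(1/43) + O*(-1/110) = O/43 - O/110 = 67*O/4730)
s(G, -196)/(-31722) - 42621/J(146, -16) = (2*(-196)*(-196 + 69))/(-31722) - 42621/((67/4730)*(-16)) = (2*(-196)*(-127))*(-1/31722) - 42621/(-536/2365) = 49784*(-1/31722) - 42621*(-2365/536) = -24892/15861 + 100798665/536 = 1598754283453/8501496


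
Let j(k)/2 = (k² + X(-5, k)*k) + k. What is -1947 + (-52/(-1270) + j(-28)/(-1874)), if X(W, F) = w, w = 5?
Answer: -1158822063/594995 ≈ -1947.6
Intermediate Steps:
X(W, F) = 5
j(k) = 2*k² + 12*k (j(k) = 2*((k² + 5*k) + k) = 2*(k² + 6*k) = 2*k² + 12*k)
-1947 + (-52/(-1270) + j(-28)/(-1874)) = -1947 + (-52/(-1270) + (2*(-28)*(6 - 28))/(-1874)) = -1947 + (-52*(-1/1270) + (2*(-28)*(-22))*(-1/1874)) = -1947 + (26/635 + 1232*(-1/1874)) = -1947 + (26/635 - 616/937) = -1947 - 366798/594995 = -1158822063/594995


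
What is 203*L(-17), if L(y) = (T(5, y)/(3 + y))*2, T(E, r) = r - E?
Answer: 638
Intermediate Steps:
L(y) = 2*(-5 + y)/(3 + y) (L(y) = ((y - 1*5)/(3 + y))*2 = ((y - 5)/(3 + y))*2 = ((-5 + y)/(3 + y))*2 = 2*(-5 + y)/(3 + y))
203*L(-17) = 203*(2*(-5 - 17)/(3 - 17)) = 203*(2*(-22)/(-14)) = 203*(2*(-1/14)*(-22)) = 203*(22/7) = 638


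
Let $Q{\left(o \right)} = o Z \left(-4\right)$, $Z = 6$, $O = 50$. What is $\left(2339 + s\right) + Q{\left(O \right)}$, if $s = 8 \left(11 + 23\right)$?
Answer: $1411$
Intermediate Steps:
$s = 272$ ($s = 8 \cdot 34 = 272$)
$Q{\left(o \right)} = - 24 o$ ($Q{\left(o \right)} = o 6 \left(-4\right) = 6 o \left(-4\right) = - 24 o$)
$\left(2339 + s\right) + Q{\left(O \right)} = \left(2339 + 272\right) - 1200 = 2611 - 1200 = 1411$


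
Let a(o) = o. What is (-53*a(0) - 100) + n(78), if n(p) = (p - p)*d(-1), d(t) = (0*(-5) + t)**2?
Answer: -100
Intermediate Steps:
d(t) = t**2 (d(t) = (0 + t)**2 = t**2)
n(p) = 0 (n(p) = (p - p)*(-1)**2 = 0*1 = 0)
(-53*a(0) - 100) + n(78) = (-53*0 - 100) + 0 = (0 - 100) + 0 = -100 + 0 = -100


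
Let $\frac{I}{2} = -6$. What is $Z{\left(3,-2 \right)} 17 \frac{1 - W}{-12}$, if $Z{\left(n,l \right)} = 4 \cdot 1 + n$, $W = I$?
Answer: $- \frac{1547}{12} \approx -128.92$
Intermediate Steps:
$I = -12$ ($I = 2 \left(-6\right) = -12$)
$W = -12$
$Z{\left(n,l \right)} = 4 + n$
$Z{\left(3,-2 \right)} 17 \frac{1 - W}{-12} = \left(4 + 3\right) 17 \frac{1 - -12}{-12} = 7 \cdot 17 \left(1 + 12\right) \left(- \frac{1}{12}\right) = 119 \cdot 13 \left(- \frac{1}{12}\right) = 119 \left(- \frac{13}{12}\right) = - \frac{1547}{12}$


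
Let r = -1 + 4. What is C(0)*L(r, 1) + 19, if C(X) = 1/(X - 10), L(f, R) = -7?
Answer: 197/10 ≈ 19.700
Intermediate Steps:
r = 3
C(X) = 1/(-10 + X)
C(0)*L(r, 1) + 19 = -7/(-10 + 0) + 19 = -7/(-10) + 19 = -⅒*(-7) + 19 = 7/10 + 19 = 197/10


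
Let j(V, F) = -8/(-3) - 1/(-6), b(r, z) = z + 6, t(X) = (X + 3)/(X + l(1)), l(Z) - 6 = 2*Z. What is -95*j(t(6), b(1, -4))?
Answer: -1615/6 ≈ -269.17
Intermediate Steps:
l(Z) = 6 + 2*Z
t(X) = (3 + X)/(8 + X) (t(X) = (X + 3)/(X + (6 + 2*1)) = (3 + X)/(X + (6 + 2)) = (3 + X)/(X + 8) = (3 + X)/(8 + X))
b(r, z) = 6 + z
j(V, F) = 17/6 (j(V, F) = -8*(-⅓) - 1*(-⅙) = 8/3 + ⅙ = 17/6)
-95*j(t(6), b(1, -4)) = -95*17/6 = -1615/6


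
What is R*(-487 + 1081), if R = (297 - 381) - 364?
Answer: -266112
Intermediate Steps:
R = -448 (R = -84 - 364 = -448)
R*(-487 + 1081) = -448*(-487 + 1081) = -448*594 = -266112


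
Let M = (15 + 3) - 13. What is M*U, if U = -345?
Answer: -1725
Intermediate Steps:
M = 5 (M = 18 - 13 = 5)
M*U = 5*(-345) = -1725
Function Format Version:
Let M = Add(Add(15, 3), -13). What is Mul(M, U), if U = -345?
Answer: -1725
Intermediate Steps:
M = 5 (M = Add(18, -13) = 5)
Mul(M, U) = Mul(5, -345) = -1725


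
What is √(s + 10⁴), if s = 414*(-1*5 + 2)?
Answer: √8758 ≈ 93.584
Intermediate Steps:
s = -1242 (s = 414*(-5 + 2) = 414*(-3) = -1242)
√(s + 10⁴) = √(-1242 + 10⁴) = √(-1242 + 10000) = √8758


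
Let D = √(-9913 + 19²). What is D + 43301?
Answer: 43301 + 4*I*√597 ≈ 43301.0 + 97.734*I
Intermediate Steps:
D = 4*I*√597 (D = √(-9913 + 361) = √(-9552) = 4*I*√597 ≈ 97.734*I)
D + 43301 = 4*I*√597 + 43301 = 43301 + 4*I*√597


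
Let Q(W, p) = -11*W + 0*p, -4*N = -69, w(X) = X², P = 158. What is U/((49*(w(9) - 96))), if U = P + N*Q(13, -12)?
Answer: 1847/588 ≈ 3.1412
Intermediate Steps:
N = 69/4 (N = -¼*(-69) = 69/4 ≈ 17.250)
Q(W, p) = -11*W (Q(W, p) = -11*W + 0 = -11*W)
U = -9235/4 (U = 158 + 69*(-11*13)/4 = 158 + (69/4)*(-143) = 158 - 9867/4 = -9235/4 ≈ -2308.8)
U/((49*(w(9) - 96))) = -9235*1/(49*(9² - 96))/4 = -9235*1/(49*(81 - 96))/4 = -9235/(4*(49*(-15))) = -9235/4/(-735) = -9235/4*(-1/735) = 1847/588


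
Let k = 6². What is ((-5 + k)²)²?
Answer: 923521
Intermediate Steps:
k = 36
((-5 + k)²)² = ((-5 + 36)²)² = (31²)² = 961² = 923521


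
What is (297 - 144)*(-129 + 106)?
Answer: -3519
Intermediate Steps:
(297 - 144)*(-129 + 106) = 153*(-23) = -3519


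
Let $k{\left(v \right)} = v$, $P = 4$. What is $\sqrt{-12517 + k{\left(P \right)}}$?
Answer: $i \sqrt{12513} \approx 111.86 i$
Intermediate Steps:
$\sqrt{-12517 + k{\left(P \right)}} = \sqrt{-12517 + 4} = \sqrt{-12513} = i \sqrt{12513}$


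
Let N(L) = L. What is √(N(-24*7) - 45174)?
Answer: 3*I*√5038 ≈ 212.94*I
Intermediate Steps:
√(N(-24*7) - 45174) = √(-24*7 - 45174) = √(-168 - 45174) = √(-45342) = 3*I*√5038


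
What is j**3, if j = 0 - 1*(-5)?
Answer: 125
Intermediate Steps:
j = 5 (j = 0 + 5 = 5)
j**3 = 5**3 = 125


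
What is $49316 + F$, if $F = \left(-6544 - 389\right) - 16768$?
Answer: $25615$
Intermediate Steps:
$F = -23701$ ($F = \left(-6544 - 389\right) - 16768 = -6933 - 16768 = -23701$)
$49316 + F = 49316 - 23701 = 25615$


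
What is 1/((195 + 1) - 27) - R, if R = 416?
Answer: -70303/169 ≈ -415.99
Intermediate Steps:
1/((195 + 1) - 27) - R = 1/((195 + 1) - 27) - 1*416 = 1/(196 - 27) - 416 = 1/169 - 416 = -70303/169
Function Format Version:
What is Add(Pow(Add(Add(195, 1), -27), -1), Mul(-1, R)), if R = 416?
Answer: Rational(-70303, 169) ≈ -415.99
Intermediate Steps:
Add(Pow(Add(Add(195, 1), -27), -1), Mul(-1, R)) = Add(Pow(Add(Add(195, 1), -27), -1), Mul(-1, 416)) = Add(Pow(Add(196, -27), -1), -416) = Add(Pow(169, -1), -416) = Add(Rational(1, 169), -416) = Rational(-70303, 169)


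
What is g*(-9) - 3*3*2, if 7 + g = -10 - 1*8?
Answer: 207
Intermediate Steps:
g = -25 (g = -7 + (-10 - 1*8) = -7 + (-10 - 8) = -7 - 18 = -25)
g*(-9) - 3*3*2 = -25*(-9) - 3*3*2 = 225 - 9*2 = 225 - 18 = 207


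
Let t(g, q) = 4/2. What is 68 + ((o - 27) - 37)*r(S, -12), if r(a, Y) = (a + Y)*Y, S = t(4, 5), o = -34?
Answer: -11692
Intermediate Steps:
t(g, q) = 2 (t(g, q) = 4*(1/2) = 2)
S = 2
r(a, Y) = Y*(Y + a) (r(a, Y) = (Y + a)*Y = Y*(Y + a))
68 + ((o - 27) - 37)*r(S, -12) = 68 + ((-34 - 27) - 37)*(-12*(-12 + 2)) = 68 + (-61 - 37)*(-12*(-10)) = 68 - 98*120 = 68 - 11760 = -11692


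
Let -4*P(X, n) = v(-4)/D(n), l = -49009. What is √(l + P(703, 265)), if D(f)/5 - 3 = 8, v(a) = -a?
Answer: 2*I*√37063070/55 ≈ 221.38*I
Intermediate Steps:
D(f) = 55 (D(f) = 15 + 5*8 = 15 + 40 = 55)
P(X, n) = -1/55 (P(X, n) = -(-1*(-4))/(4*55) = -1/55)
√(l + P(703, 265)) = √(-49009 - 1/55) = √(-2695496/55) = 2*I*√37063070/55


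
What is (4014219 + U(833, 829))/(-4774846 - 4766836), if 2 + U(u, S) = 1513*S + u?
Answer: -5269327/9541682 ≈ -0.55224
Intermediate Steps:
U(u, S) = -2 + u + 1513*S (U(u, S) = -2 + (1513*S + u) = -2 + (u + 1513*S) = -2 + u + 1513*S)
(4014219 + U(833, 829))/(-4774846 - 4766836) = (4014219 + (-2 + 833 + 1513*829))/(-4774846 - 4766836) = (4014219 + (-2 + 833 + 1254277))/(-9541682) = (4014219 + 1255108)*(-1/9541682) = 5269327*(-1/9541682) = -5269327/9541682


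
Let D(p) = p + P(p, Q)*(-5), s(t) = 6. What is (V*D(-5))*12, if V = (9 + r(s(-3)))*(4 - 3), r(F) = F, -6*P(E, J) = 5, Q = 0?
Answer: -150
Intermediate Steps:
P(E, J) = -⅚ (P(E, J) = -⅙*5 = -⅚)
V = 15 (V = (9 + 6)*(4 - 3) = 15*1 = 15)
D(p) = 25/6 + p (D(p) = p - ⅚*(-5) = p + 25/6 = 25/6 + p)
(V*D(-5))*12 = (15*(25/6 - 5))*12 = (15*(-⅚))*12 = -25/2*12 = -150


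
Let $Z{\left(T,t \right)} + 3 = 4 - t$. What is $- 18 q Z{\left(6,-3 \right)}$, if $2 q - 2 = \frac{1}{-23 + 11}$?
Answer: $-69$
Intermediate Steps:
$q = \frac{23}{24}$ ($q = 1 + \frac{1}{2 \left(-23 + 11\right)} = 1 + \frac{1}{2 \left(-12\right)} = 1 + \frac{1}{2} \left(- \frac{1}{12}\right) = 1 - \frac{1}{24} = \frac{23}{24} \approx 0.95833$)
$Z{\left(T,t \right)} = 1 - t$ ($Z{\left(T,t \right)} = -3 - \left(-4 + t\right) = 1 - t$)
$- 18 q Z{\left(6,-3 \right)} = \left(-18\right) \frac{23}{24} \left(1 - -3\right) = - \frac{69 \left(1 + 3\right)}{4} = \left(- \frac{69}{4}\right) 4 = -69$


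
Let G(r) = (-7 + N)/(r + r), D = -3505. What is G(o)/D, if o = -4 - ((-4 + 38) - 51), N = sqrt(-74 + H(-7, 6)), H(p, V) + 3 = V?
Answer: 7/91130 - I*sqrt(71)/91130 ≈ 7.6813e-5 - 9.2463e-5*I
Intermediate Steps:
H(p, V) = -3 + V
N = I*sqrt(71) (N = sqrt(-74 + (-3 + 6)) = sqrt(-74 + 3) = sqrt(-71) = I*sqrt(71) ≈ 8.4261*I)
o = 13 (o = -4 - (34 - 51) = -4 - 1*(-17) = -4 + 17 = 13)
G(r) = (-7 + I*sqrt(71))/(2*r) (G(r) = (-7 + I*sqrt(71))/(r + r) = (-7 + I*sqrt(71))/((2*r)) = (-7 + I*sqrt(71))*(1/(2*r)) = (-7 + I*sqrt(71))/(2*r))
G(o)/D = ((1/2)*(-7 + I*sqrt(71))/13)/(-3505) = ((1/2)*(1/13)*(-7 + I*sqrt(71)))*(-1/3505) = (-7/26 + I*sqrt(71)/26)*(-1/3505) = 7/91130 - I*sqrt(71)/91130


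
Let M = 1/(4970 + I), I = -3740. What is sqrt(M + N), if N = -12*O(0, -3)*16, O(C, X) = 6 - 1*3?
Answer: I*sqrt(871429170)/1230 ≈ 24.0*I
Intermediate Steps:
O(C, X) = 3 (O(C, X) = 6 - 3 = 3)
M = 1/1230 (M = 1/(4970 - 3740) = 1/1230 ≈ 0.00081301)
N = -576 (N = -12*3*16 = -36*16 = -576)
sqrt(M + N) = sqrt(1/1230 - 576) = sqrt(-708479/1230) = I*sqrt(871429170)/1230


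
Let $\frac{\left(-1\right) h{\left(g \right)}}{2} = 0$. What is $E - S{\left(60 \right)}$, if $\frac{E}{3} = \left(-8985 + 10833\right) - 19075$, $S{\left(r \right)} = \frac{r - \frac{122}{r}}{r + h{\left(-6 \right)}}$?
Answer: $- \frac{93027539}{1800} \approx -51682.0$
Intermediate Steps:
$h{\left(g \right)} = 0$ ($h{\left(g \right)} = \left(-2\right) 0 = 0$)
$S{\left(r \right)} = \frac{r - \frac{122}{r}}{r}$ ($S{\left(r \right)} = \frac{r - \frac{122}{r}}{r + 0} = \frac{r - \frac{122}{r}}{r}$)
$E = -51681$ ($E = 3 \left(\left(-8985 + 10833\right) - 19075\right) = 3 \left(1848 - 19075\right) = 3 \left(-17227\right) = -51681$)
$E - S{\left(60 \right)} = -51681 - \left(1 - \frac{122}{3600}\right) = -51681 - \left(1 - \frac{61}{1800}\right) = -51681 - \frac{1739}{1800} = - \frac{93027539}{1800}$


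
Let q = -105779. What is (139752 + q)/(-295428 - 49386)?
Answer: -33973/344814 ≈ -0.098526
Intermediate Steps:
(139752 + q)/(-295428 - 49386) = (139752 - 105779)/(-295428 - 49386) = 33973/(-344814) = 33973*(-1/344814) = -33973/344814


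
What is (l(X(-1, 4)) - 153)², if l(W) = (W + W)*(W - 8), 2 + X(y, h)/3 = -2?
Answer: 106929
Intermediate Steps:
X(y, h) = -12 (X(y, h) = -6 + 3*(-2) = -6 - 6 = -12)
l(W) = 2*W*(-8 + W) (l(W) = (2*W)*(-8 + W) = 2*W*(-8 + W))
(l(X(-1, 4)) - 153)² = (2*(-12)*(-8 - 12) - 153)² = (2*(-12)*(-20) - 153)² = (480 - 153)² = 327² = 106929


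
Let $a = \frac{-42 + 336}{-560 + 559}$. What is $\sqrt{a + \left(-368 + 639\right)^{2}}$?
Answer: $\sqrt{73147} \approx 270.46$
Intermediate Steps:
$a = -294$ ($a = \frac{294}{-1} = 294 \left(-1\right) = -294$)
$\sqrt{a + \left(-368 + 639\right)^{2}} = \sqrt{-294 + \left(-368 + 639\right)^{2}} = \sqrt{-294 + 271^{2}} = \sqrt{-294 + 73441} = \sqrt{73147}$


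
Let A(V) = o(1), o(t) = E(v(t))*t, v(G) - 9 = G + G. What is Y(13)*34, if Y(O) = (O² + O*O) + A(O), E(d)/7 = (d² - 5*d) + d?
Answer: 29818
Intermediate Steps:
v(G) = 9 + 2*G (v(G) = 9 + (G + G) = 9 + 2*G)
E(d) = -28*d + 7*d² (E(d) = 7*((d² - 5*d) + d) = 7*(d² - 4*d) = -28*d + 7*d²)
o(t) = 7*t*(5 + 2*t)*(9 + 2*t) (o(t) = (7*(9 + 2*t)*(-4 + (9 + 2*t)))*t = (7*(9 + 2*t)*(5 + 2*t))*t = (7*(5 + 2*t)*(9 + 2*t))*t = 7*t*(5 + 2*t)*(9 + 2*t))
A(V) = 539 (A(V) = 7*1*(5 + 2*1)*(9 + 2*1) = 7*1*(5 + 2)*(9 + 2) = 7*1*7*11 = 539)
Y(O) = 539 + 2*O² (Y(O) = (O² + O*O) + 539 = (O² + O²) + 539 = 2*O² + 539 = 539 + 2*O²)
Y(13)*34 = (539 + 2*13²)*34 = (539 + 2*169)*34 = (539 + 338)*34 = 877*34 = 29818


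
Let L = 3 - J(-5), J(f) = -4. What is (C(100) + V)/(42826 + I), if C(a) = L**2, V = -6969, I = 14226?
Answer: -1730/14263 ≈ -0.12129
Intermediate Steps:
L = 7 (L = 3 - 1*(-4) = 3 + 4 = 7)
C(a) = 49 (C(a) = 7**2 = 49)
(C(100) + V)/(42826 + I) = (49 - 6969)/(42826 + 14226) = -6920/57052 = -6920*1/57052 = -1730/14263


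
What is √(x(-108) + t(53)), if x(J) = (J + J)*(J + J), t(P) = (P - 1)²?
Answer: 4*√3085 ≈ 222.17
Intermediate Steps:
t(P) = (-1 + P)²
x(J) = 4*J² (x(J) = (2*J)*(2*J) = 4*J²)
√(x(-108) + t(53)) = √(4*(-108)² + (-1 + 53)²) = √(4*11664 + 52²) = √(46656 + 2704) = √49360 = 4*√3085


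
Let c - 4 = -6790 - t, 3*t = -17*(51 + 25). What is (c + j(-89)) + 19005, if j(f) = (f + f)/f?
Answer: 37955/3 ≈ 12652.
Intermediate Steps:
t = -1292/3 (t = (-17*(51 + 25))/3 = (-17*76)/3 = (1/3)*(-1292) = -1292/3 ≈ -430.67)
j(f) = 2 (j(f) = (2*f)/f = 2)
c = -19066/3 (c = 4 + (-6790 - 1*(-1292/3)) = 4 + (-6790 + 1292/3) = 4 - 19078/3 = -19066/3 ≈ -6355.3)
(c + j(-89)) + 19005 = (-19066/3 + 2) + 19005 = -19060/3 + 19005 = 37955/3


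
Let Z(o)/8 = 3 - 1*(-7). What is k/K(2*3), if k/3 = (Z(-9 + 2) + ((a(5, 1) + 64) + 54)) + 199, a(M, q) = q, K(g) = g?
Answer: 199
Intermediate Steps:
Z(o) = 80 (Z(o) = 8*(3 - 1*(-7)) = 8*(3 + 7) = 8*10 = 80)
k = 1194 (k = 3*((80 + ((1 + 64) + 54)) + 199) = 3*((80 + (65 + 54)) + 199) = 3*((80 + 119) + 199) = 3*(199 + 199) = 3*398 = 1194)
k/K(2*3) = 1194/((2*3)) = 1194/6 = 1194*(⅙) = 199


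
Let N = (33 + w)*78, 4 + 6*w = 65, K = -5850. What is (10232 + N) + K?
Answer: 7749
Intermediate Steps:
w = 61/6 (w = -⅔ + (⅙)*65 = -⅔ + 65/6 = 61/6 ≈ 10.167)
N = 3367 (N = (33 + 61/6)*78 = (259/6)*78 = 3367)
(10232 + N) + K = (10232 + 3367) - 5850 = 13599 - 5850 = 7749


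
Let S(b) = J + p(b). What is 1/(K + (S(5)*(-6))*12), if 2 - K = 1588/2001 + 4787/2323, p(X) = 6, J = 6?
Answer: -202101/174787919 ≈ -0.0011563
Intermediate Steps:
S(b) = 12 (S(b) = 6 + 6 = 12)
K = -172655/202101 (K = 2 - (1588/2001 + 4787/2323) = 2 - 1*576857/202101 = 2 - 576857/202101 = -172655/202101 ≈ -0.85430)
1/(K + (S(5)*(-6))*12) = 1/(-172655/202101 + (12*(-6))*12) = 1/(-172655/202101 - 72*12) = 1/(-172655/202101 - 864) = 1/(-174787919/202101) = -202101/174787919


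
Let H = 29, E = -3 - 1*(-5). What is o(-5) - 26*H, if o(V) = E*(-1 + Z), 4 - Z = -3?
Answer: -742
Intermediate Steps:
Z = 7 (Z = 4 - 1*(-3) = 4 + 3 = 7)
E = 2 (E = -3 + 5 = 2)
o(V) = 12 (o(V) = 2*(-1 + 7) = 2*6 = 12)
o(-5) - 26*H = 12 - 26*29 = 12 - 754 = -742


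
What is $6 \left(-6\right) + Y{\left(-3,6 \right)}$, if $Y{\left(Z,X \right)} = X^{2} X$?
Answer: $180$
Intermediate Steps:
$Y{\left(Z,X \right)} = X^{3}$
$6 \left(-6\right) + Y{\left(-3,6 \right)} = 6 \left(-6\right) + 6^{3} = -36 + 216 = 180$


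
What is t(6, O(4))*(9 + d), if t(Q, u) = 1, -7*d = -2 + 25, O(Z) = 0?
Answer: 40/7 ≈ 5.7143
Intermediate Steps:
d = -23/7 (d = -(-2 + 25)/7 = -⅐*23 = -23/7 ≈ -3.2857)
t(6, O(4))*(9 + d) = 1*(9 - 23/7) = 1*(40/7) = 40/7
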